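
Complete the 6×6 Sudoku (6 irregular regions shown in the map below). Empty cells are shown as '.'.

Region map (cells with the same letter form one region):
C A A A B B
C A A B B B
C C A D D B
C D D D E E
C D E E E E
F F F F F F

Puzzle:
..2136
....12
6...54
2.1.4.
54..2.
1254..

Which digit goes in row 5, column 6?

row 1, column 1 = 4 (sole candidate).
row 1, column 2 = 5 (sole candidate).
row 2, column 1 = 3 (sole candidate).
row 2, column 2 = 6 (sole candidate).
row 2, column 3 = 4 (sole candidate).
row 2, column 4 = 5 (sole candidate).
row 3, column 2 = 1 (sole candidate).
row 3, column 3 = 3 (sole candidate).
row 3, column 4 = 2 (sole candidate).
row 4, column 2 = 3 (sole candidate).
row 4, column 4 = 6 (sole candidate).
row 4, column 6 = 5 (sole candidate).
row 5, column 3 = 6 (sole candidate).
row 5, column 4 = 3 (sole candidate).
row 5, column 6 = 1: row 5 has {2,3,4,5,6}; col 6 has {2,4,5,6}; region has {2,3,4,5,6} → only 1 remains.

1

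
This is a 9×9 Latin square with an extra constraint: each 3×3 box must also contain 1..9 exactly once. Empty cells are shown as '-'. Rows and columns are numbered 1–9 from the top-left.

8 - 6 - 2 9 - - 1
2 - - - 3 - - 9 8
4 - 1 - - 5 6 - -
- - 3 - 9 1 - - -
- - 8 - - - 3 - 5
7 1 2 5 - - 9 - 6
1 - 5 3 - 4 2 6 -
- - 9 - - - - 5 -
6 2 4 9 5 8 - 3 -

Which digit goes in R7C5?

R2C3 = 7 (sole candidate).
R2C6 = 6 (sole candidate).
R4C1 = 5 (sole candidate).
R5C1 = 9 (sole candidate).
R6C6 = 3 (sole candidate).
R7C5 = 7: row 7 has {1,2,3,4,5,6}; col 5 has {2,3,5,9}; box has {3,4,5,8,9} → only 7 remains.

7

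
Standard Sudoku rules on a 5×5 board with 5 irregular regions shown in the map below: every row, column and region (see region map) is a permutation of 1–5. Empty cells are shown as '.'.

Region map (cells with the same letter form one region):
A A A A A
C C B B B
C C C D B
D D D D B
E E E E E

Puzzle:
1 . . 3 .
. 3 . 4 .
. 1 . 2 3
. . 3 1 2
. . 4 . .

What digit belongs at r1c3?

2

r3c3 = 5 (sole candidate).
r5c4 = 5 (sole candidate).
r5c5 = 1 (sole candidate).
r1c3 = 2: row 1 has {1,3}; col 3 has {3,4,5}; region has {1,3} → only 2 remains.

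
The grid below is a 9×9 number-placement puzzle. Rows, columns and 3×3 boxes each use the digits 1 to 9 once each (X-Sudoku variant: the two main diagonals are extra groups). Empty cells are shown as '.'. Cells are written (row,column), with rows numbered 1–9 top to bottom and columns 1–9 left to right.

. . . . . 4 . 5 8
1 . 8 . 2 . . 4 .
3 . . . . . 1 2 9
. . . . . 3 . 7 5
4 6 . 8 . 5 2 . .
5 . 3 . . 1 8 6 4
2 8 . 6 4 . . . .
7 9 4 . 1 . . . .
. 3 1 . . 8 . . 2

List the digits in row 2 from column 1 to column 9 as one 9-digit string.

158926743

(4,7) = 9 (sole candidate).
(5,5) = 7 (sole candidate).
(6,4) = 2 (sole candidate).
(6,5) = 9 (sole candidate).
(7,3) = 5 (sole candidate).
(7,7) = 3 (sole candidate).
(8,6) = 2 (sole candidate).
(8,8) = 8 (sole candidate).
(8,9) = 6 (sole candidate).
(9,1) = 6 (sole candidate).
(9,5) = 5 (sole candidate).
(9,8) = 9 (sole candidate).
(1,1) = 9 (sole candidate).
(2,2) = 5: row 2 has {1,2,4,8}; col 2 has {3,6,8,9}; box has {1,3,8,9}; main diagonal has {1,2,3,7,8,9} → only 5 remains.
(3,3) = 6 (sole candidate).
(3,5) = 8 (sole candidate).
(3,6) = 7 (sole candidate).
(4,1) = 8 (sole candidate).
(4,3) = 2 (sole candidate).
(4,4) = 4 (sole candidate).
(4,5) = 6 (sole candidate).
(5,3) = 9 (sole candidate).
(6,2) = 7 (sole candidate).
(7,6) = 9 (sole candidate).
(7,8) = 1 (sole candidate).
(7,9) = 7 (sole candidate).
(8,4) = 3 (sole candidate).
(8,7) = 5 (sole candidate).
(9,4) = 7 (sole candidate).
(9,7) = 4 (sole candidate).
(1,2) = 2 (sole candidate).
(1,3) = 7 (sole candidate).
(1,4) = 1 (sole candidate).
(1,5) = 3 (sole candidate).
(1,7) = 6 (sole candidate).
(2,4) = 9: row 2 has {1,2,4,5,8}; col 4 has {1,2,3,4,6,7,8}; box has {1,2,3,4,7,8} → only 9 remains.
(2,6) = 6: row 2 has {1,2,4,5,8,9}; col 6 has {1,2,3,4,5,7,8,9}; box has {1,2,3,4,7,8,9} → only 6 remains.
(2,7) = 7: row 2 has {1,2,4,5,6,8,9}; col 7 has {1,2,3,4,5,6,8,9}; box has {1,2,4,5,6,8,9} → only 7 remains.
(2,9) = 3: row 2 has {1,2,4,5,6,7,8,9}; col 9 has {2,4,5,6,7,8,9}; box has {1,2,4,5,6,7,8,9} → only 3 remains.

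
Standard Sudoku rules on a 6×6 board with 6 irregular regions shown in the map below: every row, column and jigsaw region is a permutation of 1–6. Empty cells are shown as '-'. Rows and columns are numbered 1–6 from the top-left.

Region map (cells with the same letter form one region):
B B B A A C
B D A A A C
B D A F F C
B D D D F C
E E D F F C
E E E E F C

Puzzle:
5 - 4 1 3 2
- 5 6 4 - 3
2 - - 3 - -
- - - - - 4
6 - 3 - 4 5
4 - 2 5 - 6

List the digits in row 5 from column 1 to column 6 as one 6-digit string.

613245

R1C2 = 6: row 1 has {1,2,3,4,5}; col 2 has {5}; region has {2,4,5} → only 6 remains.
R2C1 = 1: row 2 has {3,4,5,6}; col 1 has {2,4,5,6}; region has {2,4,5,6} → only 1 remains.
R2C5 = 2: row 2 has {1,3,4,5,6}; col 5 has {3,4}; region has {1,3,4,6} → only 2 remains.
R3C3 = 5: row 3 has {2,3}; col 3 has {2,3,4,6}; region has {1,2,3,4,6} → only 5 remains.
R3C6 = 1: row 3 has {2,3,5}; col 6 has {2,3,4,5,6}; region has {2,3,4,5,6} → only 1 remains.
R4C1 = 3: row 4 has {4}; col 1 has {1,2,4,5,6}; region has {1,2,4,5,6} → only 3 remains.
R4C3 = 1: row 4 has {3,4}; col 3 has {2,3,4,5,6}; region has {3,5} → only 1 remains.
R5C2 = 1: row 5 has {3,4,5,6}; col 2 has {5,6}; region has {2,4,5,6} → only 1 remains.
R5C4 = 2: row 5 has {1,3,4,5,6}; col 4 has {1,3,4,5}; region has {3,4} → only 2 remains.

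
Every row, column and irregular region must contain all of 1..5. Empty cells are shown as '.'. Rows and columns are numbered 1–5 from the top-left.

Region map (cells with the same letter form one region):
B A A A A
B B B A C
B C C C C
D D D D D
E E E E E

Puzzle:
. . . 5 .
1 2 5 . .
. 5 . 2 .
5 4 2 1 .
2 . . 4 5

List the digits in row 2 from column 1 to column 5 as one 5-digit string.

12534

row 2, column 4 = 3: row 2 has {1,2,5}; col 4 has {1,2,4,5}; region has {5} → only 3 remains.
row 2, column 5 = 4: row 2 has {1,2,3,5}; col 5 has {5}; region has {2,5} → only 4 remains.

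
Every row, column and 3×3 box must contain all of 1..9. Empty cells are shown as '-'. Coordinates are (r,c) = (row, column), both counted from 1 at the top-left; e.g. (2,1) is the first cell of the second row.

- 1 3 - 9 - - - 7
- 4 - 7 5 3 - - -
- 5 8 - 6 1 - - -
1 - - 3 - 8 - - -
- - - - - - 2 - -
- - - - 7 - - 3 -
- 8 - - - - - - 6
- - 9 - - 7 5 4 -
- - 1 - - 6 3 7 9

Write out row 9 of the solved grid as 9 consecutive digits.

(7,7) = 1 (sole candidate).
(7,8) = 2 (sole candidate).
(8,9) = 8 (sole candidate).
(9,2) = 2: row 9 has {1,3,6,7,9}; col 2 has {1,4,5,8}; box has {1,8,9} → only 2 remains.
(3,8) = 9 (sole candidate).
(3,7) = 4 (sole candidate).
(3,4) = 2 (sole candidate).
(3,9) = 3 (sole candidate).
(8,4) = 1 (sole candidate).
(1,6) = 4 (sole candidate).
(3,1) = 7 (sole candidate).
(1,4) = 8 (sole candidate).
(1,7) = 6 (sole candidate).
(1,8) = 5 (sole candidate).
(2,7) = 8 (sole candidate).
(2,8) = 1 (sole candidate).
(2,9) = 2 (sole candidate).
(4,8) = 6 (sole candidate).
(5,8) = 8 (sole candidate).
(6,7) = 9 (sole candidate).
(1,1) = 2 (sole candidate).
(2,3) = 6 (sole candidate).
(4,7) = 7 (sole candidate).
(6,2) = 6 (sole candidate).
(8,2) = 3 (sole candidate).
(8,5) = 2 (sole candidate).
(2,1) = 9 (sole candidate).
(4,2) = 9 (sole candidate).
(4,5) = 4 (sole candidate).
(4,9) = 5 (sole candidate).
(5,2) = 7 (sole candidate).
(5,5) = 1 (sole candidate).
(5,9) = 4 (sole candidate).
(6,4) = 5 (sole candidate).
(6,6) = 2 (sole candidate).
(6,9) = 1 (sole candidate).
(7,5) = 3 (sole candidate).
(8,1) = 6 (sole candidate).
(9,4) = 4: row 9 has {1,2,3,6,7,9}; col 4 has {1,2,3,5,7,8}; box has {1,2,3,6,7} → only 4 remains.
(9,5) = 8: row 9 has {1,2,3,4,6,7,9}; col 5 has {1,2,3,4,5,6,7,9}; box has {1,2,3,4,6,7} → only 8 remains.
(4,3) = 2 (sole candidate).
(5,3) = 5 (sole candidate).
(5,6) = 9 (sole candidate).
(6,3) = 4 (sole candidate).
(7,3) = 7 (sole candidate).
(7,4) = 9 (sole candidate).
(7,6) = 5 (sole candidate).
(9,1) = 5: row 9 has {1,2,3,4,6,7,8,9}; col 1 has {1,2,6,7,9}; box has {1,2,3,6,7,8,9} → only 5 remains.

521486379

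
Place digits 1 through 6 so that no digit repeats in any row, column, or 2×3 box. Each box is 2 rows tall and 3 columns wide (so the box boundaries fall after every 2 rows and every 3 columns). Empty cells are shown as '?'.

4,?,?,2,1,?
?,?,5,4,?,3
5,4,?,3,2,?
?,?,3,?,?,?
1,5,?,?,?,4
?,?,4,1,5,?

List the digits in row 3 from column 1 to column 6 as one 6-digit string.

r1c3 = 6 (sole candidate).
r1c6 = 5 (sole candidate).
r2c1 = 2 (sole candidate).
r2c2 = 1 (sole candidate).
r2c5 = 6 (sole candidate).
r3c3 = 1: row 3 has {2,3,4,5}; col 3 has {3,4,5,6}; box has {3,4,5} → only 1 remains.
r3c6 = 6: row 3 has {1,2,3,4,5}; col 6 has {3,4,5}; box has {2,3} → only 6 remains.

541326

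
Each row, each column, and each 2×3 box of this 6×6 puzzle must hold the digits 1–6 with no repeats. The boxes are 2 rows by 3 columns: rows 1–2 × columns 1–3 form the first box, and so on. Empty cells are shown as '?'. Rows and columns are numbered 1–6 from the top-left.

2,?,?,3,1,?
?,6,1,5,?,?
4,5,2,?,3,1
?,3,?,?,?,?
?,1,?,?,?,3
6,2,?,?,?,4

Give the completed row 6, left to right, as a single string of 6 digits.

623154

R1C2 = 4 (sole candidate).
R1C3 = 5 (sole candidate).
R1C6 = 6 (sole candidate).
R2C1 = 3 (sole candidate).
R2C6 = 2 (sole candidate).
R3C4 = 6 (sole candidate).
R4C1 = 1 (sole candidate).
R4C3 = 6 (sole candidate).
R4C6 = 5 (sole candidate).
R5C1 = 5 (sole candidate).
R5C3 = 4 (sole candidate).
R5C4 = 2 (sole candidate).
R5C5 = 6 (sole candidate).
R6C3 = 3: row 6 has {2,4,6}; col 3 has {1,2,4,5,6}; box has {1,2,4,5,6} → only 3 remains.
R6C4 = 1: row 6 has {2,3,4,6}; col 4 has {2,3,5,6}; box has {2,3,4,6} → only 1 remains.
R6C5 = 5: row 6 has {1,2,3,4,6}; col 5 has {1,3,6}; box has {1,2,3,4,6} → only 5 remains.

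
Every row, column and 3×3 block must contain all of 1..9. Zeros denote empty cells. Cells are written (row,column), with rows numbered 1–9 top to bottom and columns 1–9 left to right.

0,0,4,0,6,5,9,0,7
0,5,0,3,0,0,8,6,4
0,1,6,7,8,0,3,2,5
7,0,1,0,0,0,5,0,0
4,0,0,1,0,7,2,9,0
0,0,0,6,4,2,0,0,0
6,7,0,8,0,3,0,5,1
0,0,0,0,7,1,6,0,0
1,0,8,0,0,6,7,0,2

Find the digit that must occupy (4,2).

(1,4) = 2 (sole candidate).
(1,8) = 1 (sole candidate).
(2,6) = 9 (sole candidate).
(3,1) = 9 (sole candidate).
(3,6) = 4 (sole candidate).
(4,4) = 9 (sole candidate).
(4,5) = 3 (sole candidate).
(4,6) = 8 (sole candidate).
(4,8) = 4 (sole candidate).
(4,9) = 6 (sole candidate).
(5,5) = 5 (sole candidate).
(6,7) = 1 (sole candidate).
(7,7) = 4 (sole candidate).
(9,5) = 9 (sole candidate).
(9,8) = 3 (sole candidate).
(2,1) = 2 (sole candidate).
(2,3) = 7 (sole candidate).
(2,5) = 1 (sole candidate).
(4,2) = 2: row 4 has {1,3,4,5,6,7,8,9}; col 2 has {1,5,7}; box has {1,4,7} → only 2 remains.

2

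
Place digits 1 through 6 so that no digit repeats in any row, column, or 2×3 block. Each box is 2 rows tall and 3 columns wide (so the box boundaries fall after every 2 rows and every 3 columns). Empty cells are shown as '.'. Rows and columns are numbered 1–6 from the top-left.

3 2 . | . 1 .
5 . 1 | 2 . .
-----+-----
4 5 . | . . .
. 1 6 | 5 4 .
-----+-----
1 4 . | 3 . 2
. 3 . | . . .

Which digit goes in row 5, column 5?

6

row 1, column 3 = 4: row 1 has {1,2,3}; col 3 has {1,6}; box has {1,2,3,5} → only 4 remains.
row 1, column 4 = 6: row 1 has {1,2,3,4}; col 4 has {2,3,5}; box has {1,2} → only 6 remains.
row 1, column 6 = 5: row 1 has {1,2,3,4,6}; col 6 has {2}; box has {1,2,6} → only 5 remains.
row 2, column 2 = 6: row 2 has {1,2,5}; col 2 has {1,2,3,4,5}; box has {1,2,3,4,5} → only 6 remains.
row 2, column 5 = 3: row 2 has {1,2,5,6}; col 5 has {1,4}; box has {1,2,5,6} → only 3 remains.
row 2, column 6 = 4: row 2 has {1,2,3,5,6}; col 6 has {2,5}; box has {1,2,3,5,6} → only 4 remains.
row 3, column 4 = 1: row 3 has {4,5}; col 4 has {2,3,5,6}; box has {4,5} → only 1 remains.
row 4, column 1 = 2: row 4 has {1,4,5,6}; col 1 has {1,3,4,5}; box has {1,4,5,6} → only 2 remains.
row 4, column 6 = 3: row 4 has {1,2,4,5,6}; col 6 has {2,4,5}; box has {1,4,5} → only 3 remains.
row 5, column 3 = 5: row 5 has {1,2,3,4}; col 3 has {1,4,6}; box has {1,3,4} → only 5 remains.
row 5, column 5 = 6: row 5 has {1,2,3,4,5}; col 5 has {1,3,4}; box has {2,3} → only 6 remains.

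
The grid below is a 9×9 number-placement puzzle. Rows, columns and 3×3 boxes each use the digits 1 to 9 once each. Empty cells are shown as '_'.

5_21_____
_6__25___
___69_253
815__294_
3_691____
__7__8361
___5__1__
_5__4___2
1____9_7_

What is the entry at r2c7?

r4c9 = 7: row 4 has {1,2,4,5,8,9}; col 9 has {1,2,3}; box has {1,3,4,6,9} → only 7 remains.
r6c4 = 4: row 6 has {1,3,6,7,8}; col 4 has {1,5,6,9}; box has {1,2,8,9} → only 4 remains.
r6c5 = 5: row 6 has {1,3,4,6,7,8}; col 5 has {1,2,4,9}; box has {1,2,4,8,9} → only 5 remains.
r4c4 = 3: row 4 has {1,2,4,5,7,8,9}; col 4 has {1,4,5,6,9}; box has {1,2,4,5,8,9} → only 3 remains.
r4c5 = 6: row 4 has {1,2,3,4,5,7,8,9}; col 5 has {1,2,4,5,9}; box has {1,2,3,4,5,8,9} → only 6 remains.
r5c6 = 7: row 5 has {1,3,6,9}; col 6 has {2,5,8,9}; box has {1,2,3,4,5,6,8,9} → only 7 remains.
r3c6 = 4: row 3 has {2,3,5,6,9}; col 6 has {2,5,7,8,9}; box has {1,2,5,6,9} → only 4 remains.
r1c6 = 3: row 1 has {1,2,5}; col 6 has {2,4,5,7,8,9}; box has {1,2,4,5,6,9} → only 3 remains.
r3c1 = 7: row 3 has {2,3,4,5,6,9}; col 1 has {1,3,5,8}; box has {2,5,6} → only 7 remains.
r3c2 = 8: row 3 has {2,3,4,5,6,7,9}; col 2 has {1,5,6}; box has {2,5,6,7} → only 8 remains.
r3c3 = 1: row 3 has {2,3,4,5,6,7,8,9}; col 3 has {2,5,6,7}; box has {2,5,6,7,8} → only 1 remains.
r7c6 = 6: row 7 has {1,5}; col 6 has {2,3,4,5,7,8,9}; box has {4,5,9} → only 6 remains.
r8c6 = 1: row 8 has {2,4,5}; col 6 has {2,3,4,5,6,7,8,9}; box has {4,5,6,9} → only 1 remains.
r2c8 = 1: in row 2, 1 can only go here (every other open cell in that row sees a 1).
r2c3 = 3: in row 2, 3 can only go here (every other open cell in that row sees a 3).
r5c2 = 4: in row 5, 4 can only go here (every other open cell in that row sees a 4).
r1c2 = 9: row 1 has {1,2,3,5}; col 2 has {1,4,5,6,8}; box has {1,2,3,5,6,7,8} → only 9 remains.
r1c8 = 8: row 1 has {1,2,3,5,9}; col 8 has {1,4,5,6,7}; box has {1,2,3,5} → only 8 remains.
r2c1 = 4: row 2 has {1,2,3,5,6}; col 1 has {1,3,5,7,8}; box has {1,2,3,5,6,7,8,9} → only 4 remains.
r2c7 = 7: row 2 has {1,2,3,4,5,6}; col 7 has {1,2,3,9}; box has {1,2,3,5,8} → only 7 remains.

7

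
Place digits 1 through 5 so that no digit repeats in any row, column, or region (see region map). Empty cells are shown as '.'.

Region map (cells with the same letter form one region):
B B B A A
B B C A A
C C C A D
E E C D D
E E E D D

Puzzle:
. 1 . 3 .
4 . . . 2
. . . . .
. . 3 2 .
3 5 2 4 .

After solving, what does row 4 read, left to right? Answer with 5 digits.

14325

row 1, column 3 = 5: row 1 has {1,3}; col 3 has {2,3}; region has {1,4} → only 5 remains.
row 1, column 5 = 4: row 1 has {1,3,5}; col 5 has {2}; region has {2,3} → only 4 remains.
row 2, column 2 = 3: row 2 has {2,4}; col 2 has {1,5}; region has {1,4,5} → only 3 remains.
row 2, column 3 = 1: row 2 has {2,3,4}; col 3 has {2,3,5}; region has {3} → only 1 remains.
row 2, column 4 = 5: row 2 has {1,2,3,4}; col 4 has {2,3,4}; region has {2,3,4} → only 5 remains.
row 3, column 3 = 4: row 3 has {}; col 3 has {1,2,3,5}; region has {1,3} → only 4 remains.
row 3, column 4 = 1: row 3 has {4}; col 4 has {2,3,4,5}; region has {2,3,4,5} → only 1 remains.
row 4, column 1 = 1: row 4 has {2,3}; col 1 has {3,4}; region has {2,3,5} → only 1 remains.
row 4, column 2 = 4: row 4 has {1,2,3}; col 2 has {1,3,5}; region has {1,2,3,5} → only 4 remains.
row 4, column 5 = 5: row 4 has {1,2,3,4}; col 5 has {2,4}; region has {2,4} → only 5 remains.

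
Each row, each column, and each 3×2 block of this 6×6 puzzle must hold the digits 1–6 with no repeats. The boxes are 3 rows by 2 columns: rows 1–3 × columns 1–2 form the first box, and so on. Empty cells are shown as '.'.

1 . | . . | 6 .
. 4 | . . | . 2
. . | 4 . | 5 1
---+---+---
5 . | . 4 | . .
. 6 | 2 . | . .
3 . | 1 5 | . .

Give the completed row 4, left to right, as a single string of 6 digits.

r2c1 = 6 (sole candidate).
r2c5 = 3 (sole candidate).
r3c1 = 2 (sole candidate).
r3c2 = 3 (sole candidate).
r3c4 = 6 (sole candidate).
r5c1 = 4 (sole candidate).
r5c4 = 3 (sole candidate).
r5c5 = 1 (sole candidate).
r5c6 = 5 (sole candidate).
r6c2 = 2 (sole candidate).
r6c5 = 4 (sole candidate).
r6c6 = 6 (sole candidate).
r1c2 = 5 (sole candidate).
r1c3 = 3 (sole candidate).
r1c4 = 2 (sole candidate).
r1c6 = 4 (sole candidate).
r2c3 = 5 (sole candidate).
r2c4 = 1 (sole candidate).
r4c2 = 1: row 4 has {4,5}; col 2 has {2,3,4,5,6}; box has {2,3,4,5,6} → only 1 remains.
r4c3 = 6: row 4 has {1,4,5}; col 3 has {1,2,3,4,5}; box has {1,2,3,4,5} → only 6 remains.
r4c5 = 2: row 4 has {1,4,5,6}; col 5 has {1,3,4,5,6}; box has {1,4,5,6} → only 2 remains.
r4c6 = 3: row 4 has {1,2,4,5,6}; col 6 has {1,2,4,5,6}; box has {1,2,4,5,6} → only 3 remains.

516423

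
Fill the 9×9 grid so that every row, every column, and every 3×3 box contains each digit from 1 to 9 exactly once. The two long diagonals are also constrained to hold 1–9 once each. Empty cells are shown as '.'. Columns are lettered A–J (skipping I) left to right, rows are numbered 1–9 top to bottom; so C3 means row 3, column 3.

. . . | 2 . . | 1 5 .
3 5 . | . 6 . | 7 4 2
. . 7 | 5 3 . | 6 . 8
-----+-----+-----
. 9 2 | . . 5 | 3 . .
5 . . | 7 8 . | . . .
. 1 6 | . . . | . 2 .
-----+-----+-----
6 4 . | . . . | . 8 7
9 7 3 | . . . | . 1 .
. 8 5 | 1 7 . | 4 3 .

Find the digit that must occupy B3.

A1 = 4: row 1 has {1,2,5}; col 1 has {3,5,6,9}; box has {3,5,7}; main diagonal has {1,5,7,8} → only 4 remains.
B1 = 6: row 1 has {1,2,4,5}; col 2 has {1,4,5,7,8,9}; box has {3,4,5,7} → only 6 remains.
E1 = 9: row 1 has {1,2,4,5,6}; col 5 has {3,6,7,8}; box has {2,3,5,6} → only 9 remains.
J1 = 3: row 1 has {1,2,4,5,6,9}; col 9 has {2,7,8}; box has {1,2,4,5,6,7,8}; anti-diagonal has {4,5,6,7,8} → only 3 remains.
D2 = 8: row 2 has {2,3,4,5,6,7}; col 4 has {1,2,5,7}; box has {2,3,5,6,9} → only 8 remains.
F2 = 1: row 2 has {2,3,4,5,6,7,8}; col 6 has {5}; box has {2,3,5,6,8,9} → only 1 remains.
B3 = 2: row 3 has {3,5,6,7,8}; col 2 has {1,4,5,6,7,8,9}; box has {3,4,5,6,7} → only 2 remains.

2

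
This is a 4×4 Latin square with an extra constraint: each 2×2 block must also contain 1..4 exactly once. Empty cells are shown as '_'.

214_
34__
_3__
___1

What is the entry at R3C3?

2

R1C4 = 3: row 1 has {1,2,4}; col 4 has {1}; box has {4} → only 3 remains.
R2C4 = 2: row 2 has {3,4}; col 4 has {1,3}; box has {3,4} → only 2 remains.
R3C3 = 2: row 3 has {3}; col 3 has {4}; box has {1} → only 2 remains.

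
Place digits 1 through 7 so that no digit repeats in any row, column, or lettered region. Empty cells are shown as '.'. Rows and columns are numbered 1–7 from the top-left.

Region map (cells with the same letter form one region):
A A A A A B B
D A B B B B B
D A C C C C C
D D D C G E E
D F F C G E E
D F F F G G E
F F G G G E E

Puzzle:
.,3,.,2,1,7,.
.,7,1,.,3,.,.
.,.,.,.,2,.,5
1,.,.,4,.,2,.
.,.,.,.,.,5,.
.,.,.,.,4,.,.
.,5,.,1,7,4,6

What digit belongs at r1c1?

6

r1c7 = 4 (sole candidate).
r2c6 = 6 (sole candidate).
r2c7 = 2 (sole candidate).
r4c2 = 6 (sole candidate).
r4c5 = 5 (sole candidate).
r5c5 = 6 (sole candidate).
r6c6 = 3 (sole candidate).
r7c3 = 2 (sole candidate).
r2c4 = 5 (sole candidate).
r3c2 = 4 (sole candidate).
r3c6 = 1 (sole candidate).
r7c1 = 3 (sole candidate).
r2c1 = 4 (sole candidate).
r3c1 = 7 (sole candidate).
r4c3 = 3 (sole candidate).
r4c7 = 7 (sole candidate).
r5c1 = 2 (sole candidate).
r5c2 = 1 (sole candidate).
r5c7 = 3 (sole candidate).
r6c1 = 5 (sole candidate).
r6c2 = 2 (sole candidate).
r6c7 = 1 (sole candidate).
r1c1 = 6: row 1 has {1,2,3,4,7}; col 1 has {1,2,3,4,5,7}; region has {1,2,3,4,7} → only 6 remains.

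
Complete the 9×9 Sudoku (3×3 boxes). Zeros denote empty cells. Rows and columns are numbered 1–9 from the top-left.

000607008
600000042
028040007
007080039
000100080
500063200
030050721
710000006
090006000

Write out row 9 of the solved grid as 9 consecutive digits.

492716853

row 6, column 9 = 4: row 6 has {2,3,5,6}; col 9 has {1,2,6,7,8,9}; box has {2,3,8,9} → only 4 remains.
row 9, column 8 = 5: row 9 has {6,9}; col 8 has {2,3,4,8}; box has {1,2,6,7} → only 5 remains.
row 9, column 9 = 3: row 9 has {5,6,9}; col 9 has {1,2,4,6,7,8,9}; box has {1,2,5,6,7} → only 3 remains.
row 5, column 9 = 5: row 5 has {1,8}; col 9 has {1,2,3,4,6,7,8,9}; box has {2,3,4,8,9} → only 5 remains.
row 6, column 2 = 8: row 6 has {2,3,4,5,6}; col 2 has {1,2,3,9}; box has {5,7} → only 8 remains.
row 8, column 8 = 9: row 8 has {1,6,7}; col 8 has {2,3,4,5,8}; box has {1,2,3,5,6,7} → only 9 remains.
row 1, column 8 = 1: row 1 has {6,7,8}; col 8 has {2,3,4,5,8,9}; box has {2,4,7,8} → only 1 remains.
row 3, column 8 = 6: row 3 has {2,4,7,8}; col 8 has {1,2,3,4,5,8,9}; box has {1,2,4,7,8} → only 6 remains.
row 5, column 7 = 6: row 5 has {1,5,8}; col 7 has {2,7}; box has {2,3,4,5,8,9} → only 6 remains.
row 6, column 8 = 7: row 6 has {2,3,4,5,6,8}; col 8 has {1,2,3,4,5,6,8,9}; box has {2,3,4,5,6,8,9} → only 7 remains.
row 4, column 7 = 1: row 4 has {3,7,8,9}; col 7 has {2,6,7}; box has {2,3,4,5,6,7,8,9} → only 1 remains.
row 5, column 2 = 4: row 5 has {1,5,6,8}; col 2 has {1,2,3,8,9}; box has {5,7,8} → only 4 remains.
row 6, column 4 = 9: row 6 has {2,3,4,5,6,7,8}; col 4 has {1,6}; box has {1,3,6,8} → only 9 remains.
row 1, column 2 = 5: row 1 has {1,6,7,8}; col 2 has {1,2,3,4,8,9}; box has {2,6,8} → only 5 remains.
row 2, column 2 = 7: row 2 has {2,4,6}; col 2 has {1,2,3,4,5,8,9}; box has {2,5,6,8} → only 7 remains.
row 4, column 1 = 2: row 4 has {1,3,7,8,9}; col 1 has {5,6,7}; box has {4,5,7,8} → only 2 remains.
row 4, column 2 = 6: row 4 has {1,2,3,7,8,9}; col 2 has {1,2,3,4,5,7,8,9}; box has {2,4,5,7,8} → only 6 remains.
row 5, column 6 = 2: row 5 has {1,4,5,6,8}; col 6 has {3,6,7}; box has {1,3,6,8,9} → only 2 remains.
row 6, column 3 = 1: row 6 has {2,3,4,5,6,7,8,9}; col 3 has {7,8}; box has {2,4,5,6,7,8} → only 1 remains.
row 5, column 5 = 7: row 5 has {1,2,4,5,6,8}; col 5 has {4,5,6,8}; box has {1,2,3,6,8,9} → only 7 remains.
row 1, column 5 = 2: in row 1, 2 can only go here (every other open cell in that row sees a 2).
row 8, column 5 = 3: row 8 has {1,6,7,9}; col 5 has {2,4,5,6,7,8}; box has {5,6} → only 3 remains.
row 9, column 5 = 1: row 9 has {3,5,6,9}; col 5 has {2,3,4,5,6,7,8}; box has {3,5,6} → only 1 remains.
row 2, column 5 = 9: row 2 has {2,4,6,7}; col 5 has {1,2,3,4,5,6,7,8}; box has {2,4,6,7} → only 9 remains.
row 2, column 3 = 3: row 2 has {2,4,6,7,9}; col 3 has {1,7,8}; box has {2,5,6,7,8} → only 3 remains.
row 2, column 7 = 5: row 2 has {2,3,4,6,7,9}; col 7 has {1,2,6,7}; box has {1,2,4,6,7,8} → only 5 remains.
row 5, column 3 = 9: row 5 has {1,2,4,5,6,7,8}; col 3 has {1,3,7,8}; box has {1,2,4,5,6,7,8} → only 9 remains.
row 1, column 3 = 4: row 1 has {1,2,5,6,7,8}; col 3 has {1,3,7,8,9}; box has {2,3,5,6,7,8} → only 4 remains.
row 2, column 4 = 8: row 2 has {2,3,4,5,6,7,9}; col 4 has {1,6,9}; box has {2,4,6,7,9} → only 8 remains.
row 2, column 6 = 1: row 2 has {2,3,4,5,6,7,8,9}; col 6 has {2,3,6,7}; box has {2,4,6,7,8,9} → only 1 remains.
row 3, column 6 = 5: row 3 has {2,4,6,7,8}; col 6 has {1,2,3,6,7}; box has {1,2,4,6,7,8,9} → only 5 remains.
row 4, column 6 = 4: row 4 has {1,2,3,6,7,8,9}; col 6 has {1,2,3,5,6,7}; box has {1,2,3,6,7,8,9} → only 4 remains.
row 5, column 1 = 3: row 5 has {1,2,4,5,6,7,8,9}; col 1 has {2,5,6,7}; box has {1,2,4,5,6,7,8,9} → only 3 remains.
row 7, column 3 = 6: row 7 has {1,2,3,5,7}; col 3 has {1,3,4,7,8,9}; box has {1,3,7,9} → only 6 remains.
row 7, column 4 = 4: row 7 has {1,2,3,5,6,7}; col 4 has {1,6,8,9}; box has {1,3,5,6} → only 4 remains.
row 8, column 4 = 2: row 8 has {1,3,6,7,9}; col 4 has {1,4,6,8,9}; box has {1,3,4,5,6} → only 2 remains.
row 8, column 6 = 8: row 8 has {1,2,3,6,7,9}; col 6 has {1,2,3,4,5,6,7}; box has {1,2,3,4,5,6} → only 8 remains.
row 8, column 7 = 4: row 8 has {1,2,3,6,7,8,9}; col 7 has {1,2,5,6,7}; box has {1,2,3,5,6,7,9} → only 4 remains.
row 9, column 3 = 2: row 9 has {1,3,5,6,9}; col 3 has {1,3,4,6,7,8,9}; box has {1,3,6,7,9} → only 2 remains.
row 9, column 4 = 7: row 9 has {1,2,3,5,6,9}; col 4 has {1,2,4,6,8,9}; box has {1,2,3,4,5,6,8} → only 7 remains.
row 9, column 7 = 8: row 9 has {1,2,3,5,6,7,9}; col 7 has {1,2,4,5,6,7}; box has {1,2,3,4,5,6,7,9} → only 8 remains.
row 1, column 1 = 9: row 1 has {1,2,4,5,6,7,8}; col 1 has {2,3,5,6,7}; box has {2,3,4,5,6,7,8} → only 9 remains.
row 1, column 7 = 3: row 1 has {1,2,4,5,6,7,8,9}; col 7 has {1,2,4,5,6,7,8}; box has {1,2,4,5,6,7,8} → only 3 remains.
row 3, column 1 = 1: row 3 has {2,4,5,6,7,8}; col 1 has {2,3,5,6,7,9}; box has {2,3,4,5,6,7,8,9} → only 1 remains.
row 3, column 4 = 3: row 3 has {1,2,4,5,6,7,8}; col 4 has {1,2,4,6,7,8,9}; box has {1,2,4,5,6,7,8,9} → only 3 remains.
row 3, column 7 = 9: row 3 has {1,2,3,4,5,6,7,8}; col 7 has {1,2,3,4,5,6,7,8}; box has {1,2,3,4,5,6,7,8} → only 9 remains.
row 4, column 4 = 5: row 4 has {1,2,3,4,6,7,8,9}; col 4 has {1,2,3,4,6,7,8,9}; box has {1,2,3,4,6,7,8,9} → only 5 remains.
row 7, column 1 = 8: row 7 has {1,2,3,4,5,6,7}; col 1 has {1,2,3,5,6,7,9}; box has {1,2,3,6,7,9} → only 8 remains.
row 7, column 6 = 9: row 7 has {1,2,3,4,5,6,7,8}; col 6 has {1,2,3,4,5,6,7,8}; box has {1,2,3,4,5,6,7,8} → only 9 remains.
row 8, column 3 = 5: row 8 has {1,2,3,4,6,7,8,9}; col 3 has {1,2,3,4,6,7,8,9}; box has {1,2,3,6,7,8,9} → only 5 remains.
row 9, column 1 = 4: row 9 has {1,2,3,5,6,7,8,9}; col 1 has {1,2,3,5,6,7,8,9}; box has {1,2,3,5,6,7,8,9} → only 4 remains.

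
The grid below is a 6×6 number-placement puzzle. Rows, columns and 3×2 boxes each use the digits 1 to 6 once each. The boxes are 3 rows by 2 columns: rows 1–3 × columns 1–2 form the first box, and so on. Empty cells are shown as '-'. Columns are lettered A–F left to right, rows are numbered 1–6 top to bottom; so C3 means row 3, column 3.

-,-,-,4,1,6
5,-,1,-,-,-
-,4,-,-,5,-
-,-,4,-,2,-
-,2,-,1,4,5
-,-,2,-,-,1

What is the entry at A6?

4

B1 = 3: row 1 has {1,4,6}; col 2 has {2,4}; box has {4,5} → only 3 remains.
C1 = 5: row 1 has {1,3,4,6}; col 3 has {1,2,4}; box has {1,4} → only 5 remains.
B2 = 6: row 2 has {1,5}; col 2 has {2,3,4}; box has {3,4,5} → only 6 remains.
E2 = 3: row 2 has {1,5,6}; col 5 has {1,2,4,5}; box has {1,5,6} → only 3 remains.
F3 = 2: row 3 has {4,5}; col 6 has {1,5,6}; box has {1,3,5,6} → only 2 remains.
F4 = 3: row 4 has {2,4}; col 6 has {1,2,5,6}; box has {1,2,4,5} → only 3 remains.
B6 = 5: row 6 has {1,2}; col 2 has {2,3,4,6}; box has {2} → only 5 remains.
E6 = 6: row 6 has {1,2,5}; col 5 has {1,2,3,4,5}; box has {1,2,3,4,5} → only 6 remains.
A1 = 2: row 1 has {1,3,4,5,6}; col 1 has {5}; box has {3,4,5,6} → only 2 remains.
D2 = 2: row 2 has {1,3,5,6}; col 4 has {1,4}; box has {1,4,5} → only 2 remains.
F2 = 4: row 2 has {1,2,3,5,6}; col 6 has {1,2,3,5,6}; box has {1,2,3,5,6} → only 4 remains.
A3 = 1: row 3 has {2,4,5}; col 1 has {2,5}; box has {2,3,4,5,6} → only 1 remains.
A4 = 6: row 4 has {2,3,4}; col 1 has {1,2,5}; box has {2,5} → only 6 remains.
B4 = 1: row 4 has {2,3,4,6}; col 2 has {2,3,4,5,6}; box has {2,5,6} → only 1 remains.
D4 = 5: row 4 has {1,2,3,4,6}; col 4 has {1,2,4}; box has {1,2,4} → only 5 remains.
A5 = 3: row 5 has {1,2,4,5}; col 1 has {1,2,5,6}; box has {1,2,5,6} → only 3 remains.
C5 = 6: row 5 has {1,2,3,4,5}; col 3 has {1,2,4,5}; box has {1,2,4,5} → only 6 remains.
A6 = 4: row 6 has {1,2,5,6}; col 1 has {1,2,3,5,6}; box has {1,2,3,5,6} → only 4 remains.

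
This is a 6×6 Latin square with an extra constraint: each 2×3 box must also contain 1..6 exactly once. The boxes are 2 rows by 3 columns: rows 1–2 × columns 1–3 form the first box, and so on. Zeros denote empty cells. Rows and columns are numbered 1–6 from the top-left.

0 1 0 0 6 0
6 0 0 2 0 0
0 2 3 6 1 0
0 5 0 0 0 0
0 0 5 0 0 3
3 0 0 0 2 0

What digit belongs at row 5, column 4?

1

row 2, column 3 = 4: row 2 has {2,6}; col 3 has {3,5}; box has {1,6} → only 4 remains.
row 3, column 1 = 4: row 3 has {1,2,3,6}; col 1 has {3,6}; box has {2,3,5} → only 4 remains.
row 3, column 6 = 5: row 3 has {1,2,3,4,6}; col 6 has {3}; box has {1,6} → only 5 remains.
row 4, column 1 = 1: row 4 has {5}; col 1 has {3,4,6}; box has {2,3,4,5} → only 1 remains.
row 4, column 3 = 6: row 4 has {1,5}; col 3 has {3,4,5}; box has {1,2,3,4,5} → only 6 remains.
row 5, column 1 = 2: row 5 has {3,5}; col 1 has {1,3,4,6}; box has {3,5} → only 2 remains.
row 5, column 5 = 4: row 5 has {2,3,5}; col 5 has {1,2,6}; box has {2,3} → only 4 remains.
row 6, column 3 = 1: row 6 has {2,3}; col 3 has {3,4,5,6}; box has {2,3,5} → only 1 remains.
row 6, column 4 = 5: row 6 has {1,2,3}; col 4 has {2,6}; box has {2,3,4} → only 5 remains.
row 6, column 6 = 6: row 6 has {1,2,3,5}; col 6 has {3,5}; box has {2,3,4,5} → only 6 remains.
row 1, column 1 = 5: row 1 has {1,6}; col 1 has {1,2,3,4,6}; box has {1,4,6} → only 5 remains.
row 1, column 3 = 2: row 1 has {1,5,6}; col 3 has {1,3,4,5,6}; box has {1,4,5,6} → only 2 remains.
row 1, column 6 = 4: row 1 has {1,2,5,6}; col 6 has {3,5,6}; box has {2,6} → only 4 remains.
row 2, column 2 = 3: row 2 has {2,4,6}; col 2 has {1,2,5}; box has {1,2,4,5,6} → only 3 remains.
row 2, column 5 = 5: row 2 has {2,3,4,6}; col 5 has {1,2,4,6}; box has {2,4,6} → only 5 remains.
row 2, column 6 = 1: row 2 has {2,3,4,5,6}; col 6 has {3,4,5,6}; box has {2,4,5,6} → only 1 remains.
row 4, column 5 = 3: row 4 has {1,5,6}; col 5 has {1,2,4,5,6}; box has {1,5,6} → only 3 remains.
row 4, column 6 = 2: row 4 has {1,3,5,6}; col 6 has {1,3,4,5,6}; box has {1,3,5,6} → only 2 remains.
row 5, column 2 = 6: row 5 has {2,3,4,5}; col 2 has {1,2,3,5}; box has {1,2,3,5} → only 6 remains.
row 5, column 4 = 1: row 5 has {2,3,4,5,6}; col 4 has {2,5,6}; box has {2,3,4,5,6} → only 1 remains.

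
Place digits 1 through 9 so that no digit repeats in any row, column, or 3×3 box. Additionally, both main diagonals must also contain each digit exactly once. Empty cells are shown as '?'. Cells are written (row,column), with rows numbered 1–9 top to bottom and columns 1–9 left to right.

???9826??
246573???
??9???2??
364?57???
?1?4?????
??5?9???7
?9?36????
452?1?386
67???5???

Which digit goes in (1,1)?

5

(1,2) = 3 (sole candidate).
(3,2) = 8 (sole candidate).
(3,5) = 4 (sole candidate).
(5,5) = 3 (sole candidate).
(6,1) = 8 (sole candidate).
(6,2) = 2 (sole candidate).
(6,4) = 1 (sole candidate).
(6,6) = 6 (sole candidate).
(6,7) = 4 (sole candidate).
(6,8) = 3 (sole candidate).
(7,1) = 1 (sole candidate).
(7,3) = 8 (sole candidate).
(7,6) = 4 (sole candidate).
(8,4) = 7 (sole candidate).
(8,6) = 9 (sole candidate).
(9,3) = 3 (sole candidate).
(9,5) = 2 (sole candidate).
(9,9) = 1 (sole candidate).
(1,9) = 4 (sole candidate).
(2,8) = 9 (sole candidate).
(2,9) = 8 (sole candidate).
(3,4) = 6 (sole candidate).
(3,6) = 1 (sole candidate).
(4,4) = 2 (sole candidate).
(4,8) = 1 (sole candidate).
(4,9) = 9 (sole candidate).
(5,3) = 7 (sole candidate).
(5,6) = 8 (sole candidate).
(5,7) = 5 (sole candidate).
(5,9) = 2 (sole candidate).
(7,7) = 7 (sole candidate).
(7,9) = 5 (sole candidate).
(9,4) = 8 (sole candidate).
(9,7) = 9 (sole candidate).
(9,8) = 4 (sole candidate).
(1,1) = 5: row 1 has {2,3,4,6,8,9}; col 1 has {1,2,3,4,6,8}; box has {2,3,4,6,8,9}; main diagonal has {1,2,3,4,6,7,8,9} → only 5 remains.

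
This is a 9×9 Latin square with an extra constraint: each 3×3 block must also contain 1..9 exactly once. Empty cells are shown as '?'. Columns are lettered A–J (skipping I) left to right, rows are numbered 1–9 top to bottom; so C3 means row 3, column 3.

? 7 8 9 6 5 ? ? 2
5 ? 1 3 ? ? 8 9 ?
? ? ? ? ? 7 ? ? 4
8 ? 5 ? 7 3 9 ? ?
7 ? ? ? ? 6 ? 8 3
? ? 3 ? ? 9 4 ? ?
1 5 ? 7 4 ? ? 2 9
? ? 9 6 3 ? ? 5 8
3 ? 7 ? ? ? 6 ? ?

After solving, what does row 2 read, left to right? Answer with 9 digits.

A1 = 4 (sole candidate).
E2 = 2: row 2 has {1,3,5,8,9}; col 5 has {3,4,6,7}; box has {3,5,6,7,9} → only 2 remains.
F2 = 4: row 2 has {1,2,3,5,8,9}; col 6 has {3,5,6,7,9}; box has {2,3,5,6,7,9} → only 4 remains.
C7 = 6 (sole candidate).
F7 = 8 (sole candidate).
G7 = 3 (sole candidate).
A8 = 2 (sole candidate).
B8 = 4 (sole candidate).
F8 = 1 (sole candidate).
G8 = 7 (sole candidate).
B9 = 8 (sole candidate).
F9 = 2 (sole candidate).
J9 = 1 (sole candidate).
G1 = 1 (sole candidate).
H1 = 3 (sole candidate).
B2 = 6: row 2 has {1,2,3,4,5,8,9}; col 2 has {4,5,7,8}; box has {1,4,5,7,8} → only 6 remains.
J2 = 7: row 2 has {1,2,3,4,5,6,8,9}; col 9 has {1,2,3,4,8,9}; box has {1,2,3,4,8,9} → only 7 remains.

561324897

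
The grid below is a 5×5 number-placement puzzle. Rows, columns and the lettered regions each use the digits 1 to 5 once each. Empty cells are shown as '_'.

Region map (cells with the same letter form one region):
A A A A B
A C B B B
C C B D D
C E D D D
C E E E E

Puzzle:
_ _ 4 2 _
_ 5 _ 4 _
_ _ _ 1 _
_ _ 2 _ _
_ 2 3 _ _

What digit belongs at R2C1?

R2C3 = 1 (sole candidate).
R3C3 = 5 (sole candidate).
R5C4 = 5 (sole candidate).
R1C5 = 3 (sole candidate).
R2C1 = 3: row 2 has {1,4,5}; col 1 has {}; region has {2,4} → only 3 remains.

3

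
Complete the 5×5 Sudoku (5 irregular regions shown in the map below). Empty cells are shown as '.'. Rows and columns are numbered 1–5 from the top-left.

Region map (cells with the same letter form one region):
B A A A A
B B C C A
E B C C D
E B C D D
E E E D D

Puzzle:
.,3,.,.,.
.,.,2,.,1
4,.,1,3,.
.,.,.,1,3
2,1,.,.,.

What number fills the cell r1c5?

r4c1 = 5: row 4 has {1,3}; col 1 has {2,4}; region has {1,2,4} → only 5 remains.
r4c3 = 4: row 4 has {1,3,5}; col 3 has {1,2}; region has {1,2,3} → only 4 remains.
r5c3 = 3: row 5 has {1,2}; col 3 has {1,2,4}; region has {1,2,4,5} → only 3 remains.
r1c1 = 1: row 1 has {3}; col 1 has {2,4,5}; region has {} → only 1 remains.
r1c3 = 5: row 1 has {1,3}; col 3 has {1,2,3,4}; region has {1,3} → only 5 remains.
r2c1 = 3: row 2 has {1,2}; col 1 has {1,2,4,5}; region has {1} → only 3 remains.
r2c4 = 5: row 2 has {1,2,3}; col 4 has {1,3}; region has {1,2,3,4} → only 5 remains.
r4c2 = 2: row 4 has {1,3,4,5}; col 2 has {1,3}; region has {1,3} → only 2 remains.
r5c4 = 4: row 5 has {1,2,3}; col 4 has {1,3,5}; region has {1,3} → only 4 remains.
r5c5 = 5: row 5 has {1,2,3,4}; col 5 has {1,3}; region has {1,3,4} → only 5 remains.
r1c4 = 2: row 1 has {1,3,5}; col 4 has {1,3,4,5}; region has {1,3,5} → only 2 remains.
r1c5 = 4: row 1 has {1,2,3,5}; col 5 has {1,3,5}; region has {1,2,3,5} → only 4 remains.

4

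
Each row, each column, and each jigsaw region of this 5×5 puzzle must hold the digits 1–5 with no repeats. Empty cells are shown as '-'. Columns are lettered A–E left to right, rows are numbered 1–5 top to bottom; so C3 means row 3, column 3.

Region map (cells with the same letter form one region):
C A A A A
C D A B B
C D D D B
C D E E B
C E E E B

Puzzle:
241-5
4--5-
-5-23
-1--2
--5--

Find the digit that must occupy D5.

1

D1 = 3 (sole candidate).
B2 = 3 (sole candidate).
C2 = 2 (sole candidate).
E2 = 1 (sole candidate).
A3 = 1 (sole candidate).
C3 = 4 (sole candidate).
C4 = 3 (sole candidate).
D4 = 4 (sole candidate).
A5 = 3 (sole candidate).
B5 = 2 (sole candidate).
D5 = 1: row 5 has {2,3,5}; col 4 has {2,3,4,5}; region has {2,3,4,5} → only 1 remains.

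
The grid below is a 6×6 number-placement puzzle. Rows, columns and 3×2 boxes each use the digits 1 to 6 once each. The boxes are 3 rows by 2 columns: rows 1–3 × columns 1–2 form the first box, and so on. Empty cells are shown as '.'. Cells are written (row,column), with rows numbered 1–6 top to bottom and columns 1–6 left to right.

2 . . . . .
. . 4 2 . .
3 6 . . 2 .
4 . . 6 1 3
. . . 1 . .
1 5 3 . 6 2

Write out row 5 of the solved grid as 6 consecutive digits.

(2,1) = 5 (sole candidate).
(2,2) = 1 (sole candidate).
(2,5) = 3 (sole candidate).
(2,6) = 6 (sole candidate).
(3,4) = 5 (sole candidate).
(4,2) = 2 (sole candidate).
(4,3) = 5 (sole candidate).
(5,1) = 6: row 5 has {1}; col 1 has {1,2,3,4,5}; box has {1,2,4,5} → only 6 remains.
(5,2) = 3: row 5 has {1,6}; col 2 has {1,2,5,6}; box has {1,2,4,5,6} → only 3 remains.
(5,3) = 2: row 5 has {1,3,6}; col 3 has {3,4,5}; box has {1,3,5,6} → only 2 remains.
(6,4) = 4 (sole candidate).
(1,2) = 4 (sole candidate).
(1,4) = 3 (sole candidate).
(1,5) = 5 (sole candidate).
(1,6) = 1 (sole candidate).
(3,3) = 1 (sole candidate).
(3,6) = 4 (sole candidate).
(5,5) = 4: row 5 has {1,2,3,6}; col 5 has {1,2,3,5,6}; box has {1,2,3,6} → only 4 remains.
(5,6) = 5: row 5 has {1,2,3,4,6}; col 6 has {1,2,3,4,6}; box has {1,2,3,4,6} → only 5 remains.

632145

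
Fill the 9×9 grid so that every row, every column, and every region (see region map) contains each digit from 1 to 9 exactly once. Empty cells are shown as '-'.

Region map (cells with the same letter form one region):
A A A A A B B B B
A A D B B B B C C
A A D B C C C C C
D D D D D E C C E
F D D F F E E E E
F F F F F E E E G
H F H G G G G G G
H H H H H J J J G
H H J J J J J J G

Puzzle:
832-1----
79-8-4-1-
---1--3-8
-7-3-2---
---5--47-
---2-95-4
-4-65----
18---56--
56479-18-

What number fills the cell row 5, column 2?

2

row 1, column 4 = 4: row 1 has {1,2,3,8}; col 4 has {1,2,3,5,6,7,8}; region has {1,2,3,7,8,9} → only 4 remains.
row 2, column 7 = 2: row 2 has {1,4,7,8,9}; col 7 has {1,3,4,5,6}; region has {1,4,8} → only 2 remains.
row 3, column 1 = 6: row 3 has {1,3,8}; col 1 has {1,5,7,8}; region has {1,2,3,4,7,8,9} → only 6 remains.
row 3, column 2 = 5: row 3 has {1,3,6,8}; col 2 has {3,4,6,7,8,9}; region has {1,2,3,4,6,7,8,9} → only 5 remains.
row 3, column 3 = 9: row 3 has {1,3,5,6,8}; col 3 has {2,4}; region has {3,7} → only 9 remains.
row 3, column 6 = 7: row 3 has {1,3,5,6,8,9}; col 6 has {2,4,5,9}; region has {1,3,8} → only 7 remains.
row 4, column 1 = 4: row 4 has {2,3,7}; col 1 has {1,5,6,7,8}; region has {3,7,9} → only 4 remains.
row 4, column 7 = 9: row 4 has {2,3,4,7}; col 7 has {1,2,3,4,5,6}; region has {1,3,7,8} → only 9 remains.
row 6, column 1 = 3: row 6 has {2,4,5,9}; col 1 has {1,4,5,6,7,8}; region has {2,4,5} → only 3 remains.
row 6, column 2 = 1: row 6 has {2,3,4,5,9}; col 2 has {3,4,5,6,7,8,9}; region has {2,3,4,5} → only 1 remains.
row 6, column 8 = 6: row 6 has {1,2,3,4,5,9}; col 8 has {1,7,8}; region has {2,4,5,7,9} → only 6 remains.
row 8, column 4 = 9: row 8 has {1,5,6,8}; col 4 has {1,2,3,4,5,6,7,8}; region has {1,5,6,8} → only 9 remains.
row 9, column 6 = 3: row 9 has {1,4,5,6,7,8,9}; col 6 has {2,4,5,7,9}; region has {1,4,5,6,7,8,9} → only 3 remains.
row 9, column 9 = 2: row 9 has {1,3,4,5,6,7,8,9}; col 9 has {4,8}; region has {4,5,6} → only 2 remains.
row 1, column 6 = 6: row 1 has {1,2,3,4,8}; col 6 has {2,3,4,5,7,9}; region has {1,2,4,8} → only 6 remains.
row 1, column 7 = 7: row 1 has {1,2,3,4,6,8}; col 7 has {1,2,3,4,5,6,9}; region has {1,2,4,6,8} → only 7 remains.
row 2, column 5 = 3: row 2 has {1,2,4,7,8,9}; col 5 has {1,5,9}; region has {1,2,4,6,7,8} → only 3 remains.
row 4, column 8 = 5: row 4 has {2,3,4,7,9}; col 8 has {1,6,7,8}; region has {1,3,7,8,9} → only 5 remains.
row 4, column 9 = 1: row 4 has {2,3,4,5,7,9}; col 9 has {2,4,8}; region has {2,4,5,6,7,9} → only 1 remains.
row 5, column 1 = 9: row 5 has {4,5,7}; col 1 has {1,3,4,5,6,7,8}; region has {1,2,3,4,5} → only 9 remains.
row 5, column 2 = 2: row 5 has {4,5,7,9}; col 2 has {1,3,4,5,6,7,8,9}; region has {3,4,7,9} → only 2 remains.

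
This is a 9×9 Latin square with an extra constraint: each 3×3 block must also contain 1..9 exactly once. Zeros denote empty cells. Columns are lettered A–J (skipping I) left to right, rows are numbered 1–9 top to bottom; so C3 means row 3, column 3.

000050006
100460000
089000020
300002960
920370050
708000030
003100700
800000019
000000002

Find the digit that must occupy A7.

D3 = 7 (sole candidate).
C2 = 2 (hidden single in row 2).
A1 = 4 (sole candidate).
C1 = 7 (sole candidate).
B1 = 3 (sole candidate).
B2 = 5 (sole candidate).
A3 = 6 (sole candidate).
A9 = 5 (sole candidate).
A7 = 2: row 7 has {1,3,7}; col 1 has {1,3,4,5,6,7,8,9}; box has {3,5,8} → only 2 remains.

2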